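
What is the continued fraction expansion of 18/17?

[1; 17]

Run the Euclidean algorithm on 18 and 17; the successive quotients are the partial quotients a_0, a_1, ... (each step inverts the fractional part left over by the previous one):
  18 = 1*17 + 1, so a_0 = 1.
  17 = 17*1 + 0, so a_1 = 17.
The remainder reaches 0 after 2 divisions, so the expansion has 2 partial quotients, read off in order.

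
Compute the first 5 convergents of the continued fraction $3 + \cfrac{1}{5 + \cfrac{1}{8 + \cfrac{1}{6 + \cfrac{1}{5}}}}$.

3/1, 16/5, 131/41, 802/251, 4141/1296

Using the convergent recurrence p_i = a_i*p_{i-1} + p_{i-2}, q_i = a_i*q_{i-1} + q_{i-2} with p_{-2}=0, p_{-1}=1, q_{-2}=1, q_{-1}=0:
  i=0: a_0=3, p_0 = 3*1 + 0 = 3, q_0 = 3*0 + 1 = 1.
  i=1: a_1=5, p_1 = 5*3 + 1 = 16, q_1 = 5*1 + 0 = 5.
  i=2: a_2=8, p_2 = 8*16 + 3 = 131, q_2 = 8*5 + 1 = 41.
  i=3: a_3=6, p_3 = 6*131 + 16 = 802, q_3 = 6*41 + 5 = 251.
  i=4: a_4=5, p_4 = 5*802 + 131 = 4141, q_4 = 5*251 + 41 = 1296.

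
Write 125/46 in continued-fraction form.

Run the Euclidean algorithm on 125 and 46; the successive quotients are the partial quotients a_0, a_1, ... (each step inverts the fractional part left over by the previous one):
  125 = 2*46 + 33, so a_0 = 2.
  46 = 1*33 + 13, so a_1 = 1.
  33 = 2*13 + 7, so a_2 = 2.
  13 = 1*7 + 6, so a_3 = 1.
  7 = 1*6 + 1, so a_4 = 1.
  6 = 6*1 + 0, so a_5 = 6.
The remainder reaches 0 after 6 divisions, so the expansion has 6 partial quotients, read off in order.

[2; 1, 2, 1, 1, 6]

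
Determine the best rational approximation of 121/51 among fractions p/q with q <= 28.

64/27

Expand x = 121/51 as a continued fraction with the Euclidean algorithm:
  121 = 2*51 + 19, so a_0 = 2.
  51 = 2*19 + 13, so a_1 = 2.
  19 = 1*13 + 6, so a_2 = 1.
  13 = 2*6 + 1, so a_3 = 2.
  6 = 6*1 + 0, so a_4 = 6.
so x = [2; 2, 1, 2, 6].
Convergents (p_i = a_i*p_{i-1} + p_{i-2}, q_i = a_i*q_{i-1} + q_{i-2} with p_{-2}=0, p_{-1}=1, q_{-2}=1, q_{-1}=0), until the denominator exceeds 28:
  i=0: a_0=2, p_0 = 2*1 + 0 = 2, q_0 = 2*0 + 1 = 1.
  i=1: a_1=2, p_1 = 2*2 + 1 = 5, q_1 = 2*1 + 0 = 2.
  i=2: a_2=1, p_2 = 1*5 + 2 = 7, q_2 = 1*2 + 1 = 3.
  i=3: a_3=2, p_3 = 2*7 + 5 = 19, q_3 = 2*3 + 2 = 8.
  i=4: a_4=6, p_4 = 6*19 + 7 = 121, q_4 = 6*8 + 3 = 51.
q_4 = 51 > 28, so the last convergent with denominator <= 28 is p_3/q_3 = 19/8.
The closest fraction with denominator <= 28 is either p_3/q_3 or the intermediate fraction (k*p_3 + p_2)/(k*q_3 + q_2) with the largest k >= 1 whose denominator stays <= 28; these approach x as k grows, and every other convergent or intermediate fraction in range is farther away.
Largest k: floor((28 - q_2)/q_3) = floor((28 - 3)/8) = 3.
That gives (3*19 + 7)/(3*8 + 3) = 64/27.
Compare the errors: |x - 19/8| = |121*8 - 19*51|/(51*8) = 1/408, and |x - 64/27| = |121*27 - 64*51|/(51*27) = 3/1377.
Cross-multiplying, 3*408 = 1224 < 1377 = 1*1377, so 3/1377 is smaller: the intermediate fraction 64/27 is closer to x than 19/8.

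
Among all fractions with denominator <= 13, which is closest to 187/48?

Expand x = 187/48 as a continued fraction with the Euclidean algorithm:
  187 = 3*48 + 43, so a_0 = 3.
  48 = 1*43 + 5, so a_1 = 1.
  43 = 8*5 + 3, so a_2 = 8.
  5 = 1*3 + 2, so a_3 = 1.
  3 = 1*2 + 1, so a_4 = 1.
  2 = 2*1 + 0, so a_5 = 2.
so x = [3; 1, 8, 1, 1, 2].
Convergents (p_i = a_i*p_{i-1} + p_{i-2}, q_i = a_i*q_{i-1} + q_{i-2} with p_{-2}=0, p_{-1}=1, q_{-2}=1, q_{-1}=0), until the denominator exceeds 13:
  i=0: a_0=3, p_0 = 3*1 + 0 = 3, q_0 = 3*0 + 1 = 1.
  i=1: a_1=1, p_1 = 1*3 + 1 = 4, q_1 = 1*1 + 0 = 1.
  i=2: a_2=8, p_2 = 8*4 + 3 = 35, q_2 = 8*1 + 1 = 9.
  i=3: a_3=1, p_3 = 1*35 + 4 = 39, q_3 = 1*9 + 1 = 10.
  i=4: a_4=1, p_4 = 1*39 + 35 = 74, q_4 = 1*10 + 9 = 19.
q_4 = 19 > 13, so the last convergent with denominator <= 13 is p_3/q_3 = 39/10.
The closest fraction with denominator <= 13 is either p_3/q_3 or the intermediate fraction (k*p_3 + p_2)/(k*q_3 + q_2) with the largest k >= 1 whose denominator stays <= 13; these approach x as k grows, and every other convergent or intermediate fraction in range is farther away.
Largest k: floor((13 - q_2)/q_3) = floor((13 - 9)/10) = 0.
Since k = 0, no intermediate fraction beyond p_3/q_3 has denominator <= 13, so the convergent 39/10 is the closest (its error is |187*10 - 39*48|/(48*10) = 2/480).

39/10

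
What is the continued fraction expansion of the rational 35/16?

[2; 5, 3]

Run the Euclidean algorithm on 35 and 16; the successive quotients are the partial quotients a_0, a_1, ... (each step inverts the fractional part left over by the previous one):
  35 = 2*16 + 3, so a_0 = 2.
  16 = 5*3 + 1, so a_1 = 5.
  3 = 3*1 + 0, so a_2 = 3.
The remainder reaches 0 after 3 divisions, so the expansion has 3 partial quotients, read off in order.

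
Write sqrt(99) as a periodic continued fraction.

[9; (1, 18)]

Write x_i = (sqrt(99) + m_i)/d_i with (m_0, d_0) = (0, 1). a_0 = floor(sqrt(99)) = 9, since 9^2 = 81 <= 99 < 100 = 10^2.
Iterate m_{i+1} = d_i*a_i - m_i, d_{i+1} = (99 - m_{i+1}^2)/d_i, a_{i+1} = floor((a_0 + m_{i+1})/d_{i+1}):
  m_1 = 1*9 - 0 = 9, d_1 = (99 - 9^2)/1 = 18/1 = 18, a_1 = floor((9 + 9)/18) = 1.
  m_2 = 18*1 - 9 = 9, d_2 = (99 - 9^2)/18 = 18/18 = 1, a_2 = floor((9 + 9)/1) = 18.
  m_3 = 1*18 - 9 = 9, d_3 = (99 - 9^2)/1 = 18/1 = 18: (m_3, d_3) = (m_1, d_1) = (9, 18), so from here the quotients repeat a_1, a_2; the period length is 2.
Hence the expansion of sqrt(99) is a_0 = 9 followed by the repeating block 1, 18 (period 2).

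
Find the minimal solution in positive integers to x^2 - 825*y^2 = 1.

(x, y) = (48599, 1692)

First expand sqrt(825) as a continued fraction. With x_i = (sqrt(825) + m_i)/d_i and (m_0, d_0) = (0, 1): a_0 = floor(sqrt(825)) = 28, since 28^2 = 784 <= 825 < 841 = 29^2.
Iterate m_{i+1} = d_i*a_i - m_i, d_{i+1} = (825 - m_{i+1}^2)/d_i, a_{i+1} = floor((a_0 + m_{i+1})/d_{i+1}):
  m_1 = 1*28 - 0 = 28, d_1 = (825 - 28^2)/1 = 41/1 = 41, a_1 = floor((28 + 28)/41) = 1.
  m_2 = 41*1 - 28 = 13, d_2 = (825 - 13^2)/41 = 656/41 = 16, a_2 = floor((28 + 13)/16) = 2.
  m_3 = 16*2 - 13 = 19, d_3 = (825 - 19^2)/16 = 464/16 = 29, a_3 = floor((28 + 19)/29) = 1.
  m_4 = 29*1 - 19 = 10, d_4 = (825 - 10^2)/29 = 725/29 = 25, a_4 = floor((28 + 10)/25) = 1.
  m_5 = 25*1 - 10 = 15, d_5 = (825 - 15^2)/25 = 600/25 = 24, a_5 = floor((28 + 15)/24) = 1.
  m_6 = 24*1 - 15 = 9, d_6 = (825 - 9^2)/24 = 744/24 = 31, a_6 = floor((28 + 9)/31) = 1.
  m_7 = 31*1 - 9 = 22, d_7 = (825 - 22^2)/31 = 341/31 = 11, a_7 = floor((28 + 22)/11) = 4.
  m_8 = 11*4 - 22 = 22, d_8 = (825 - 22^2)/11 = 341/11 = 31, a_8 = floor((28 + 22)/31) = 1.
  m_9 = 31*1 - 22 = 9, d_9 = (825 - 9^2)/31 = 744/31 = 24, a_9 = floor((28 + 9)/24) = 1.
  m_10 = 24*1 - 9 = 15, d_10 = (825 - 15^2)/24 = 600/24 = 25, a_10 = floor((28 + 15)/25) = 1.
  m_11 = 25*1 - 15 = 10, d_11 = (825 - 10^2)/25 = 725/25 = 29, a_11 = floor((28 + 10)/29) = 1.
  m_12 = 29*1 - 10 = 19, d_12 = (825 - 19^2)/29 = 464/29 = 16, a_12 = floor((28 + 19)/16) = 2.
  m_13 = 16*2 - 19 = 13, d_13 = (825 - 13^2)/16 = 656/16 = 41, a_13 = floor((28 + 13)/41) = 1.
  m_14 = 41*1 - 13 = 28, d_14 = (825 - 28^2)/41 = 41/41 = 1, a_14 = floor((28 + 28)/1) = 56.
  m_15 = 1*56 - 28 = 28, d_15 = (825 - 28^2)/1 = 41/1 = 41: (m_15, d_15) = (m_1, d_1) = (28, 41), so from here the quotients repeat a_1, ..., a_14; the period length is 14.
So sqrt(825) = [28; (1, 2, 1, 1, 1, 1, 4, 1, 1, 1, 1, 2, 1, 56)] with period length k = 14.
k is even, so the fundamental solution of x^2 - 825y^2 = 1 is (p_{k-1}, q_{k-1}) = (p_13, q_13); compute convergents through index 13.
Convergents (p_i = a_i*p_{i-1} + p_{i-2}, q_i = a_i*q_{i-1} + q_{i-2} with p_{-2}=0, p_{-1}=1, q_{-2}=1, q_{-1}=0):
  i=0: a_0=28, p_0 = 28*1 + 0 = 28, q_0 = 28*0 + 1 = 1.
  i=1: a_1=1, p_1 = 1*28 + 1 = 29, q_1 = 1*1 + 0 = 1.
  i=2: a_2=2, p_2 = 2*29 + 28 = 86, q_2 = 2*1 + 1 = 3.
  i=3: a_3=1, p_3 = 1*86 + 29 = 115, q_3 = 1*3 + 1 = 4.
  i=4: a_4=1, p_4 = 1*115 + 86 = 201, q_4 = 1*4 + 3 = 7.
  i=5: a_5=1, p_5 = 1*201 + 115 = 316, q_5 = 1*7 + 4 = 11.
  i=6: a_6=1, p_6 = 1*316 + 201 = 517, q_6 = 1*11 + 7 = 18.
  i=7: a_7=4, p_7 = 4*517 + 316 = 2384, q_7 = 4*18 + 11 = 83.
  i=8: a_8=1, p_8 = 1*2384 + 517 = 2901, q_8 = 1*83 + 18 = 101.
  i=9: a_9=1, p_9 = 1*2901 + 2384 = 5285, q_9 = 1*101 + 83 = 184.
  i=10: a_10=1, p_10 = 1*5285 + 2901 = 8186, q_10 = 1*184 + 101 = 285.
  i=11: a_11=1, p_11 = 1*8186 + 5285 = 13471, q_11 = 1*285 + 184 = 469.
  i=12: a_12=2, p_12 = 2*13471 + 8186 = 35128, q_12 = 2*469 + 285 = 1223.
  i=13: a_13=1, p_13 = 1*35128 + 13471 = 48599, q_13 = 1*1223 + 469 = 1692.
Check: 48599^2 - 825*1692^2 = 2361862801 - 2361862800 = 1, so (x, y) = (48599, 1692) solves the equation, and by the theorem it is the least positive solution.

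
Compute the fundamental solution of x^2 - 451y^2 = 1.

First expand sqrt(451) as a continued fraction. With x_i = (sqrt(451) + m_i)/d_i and (m_0, d_0) = (0, 1): a_0 = floor(sqrt(451)) = 21, since 21^2 = 441 <= 451 < 484 = 22^2.
Iterate m_{i+1} = d_i*a_i - m_i, d_{i+1} = (451 - m_{i+1}^2)/d_i, a_{i+1} = floor((a_0 + m_{i+1})/d_{i+1}):
  m_1 = 1*21 - 0 = 21, d_1 = (451 - 21^2)/1 = 10/1 = 10, a_1 = floor((21 + 21)/10) = 4.
  m_2 = 10*4 - 21 = 19, d_2 = (451 - 19^2)/10 = 90/10 = 9, a_2 = floor((21 + 19)/9) = 4.
  m_3 = 9*4 - 19 = 17, d_3 = (451 - 17^2)/9 = 162/9 = 18, a_3 = floor((21 + 17)/18) = 2.
  m_4 = 18*2 - 17 = 19, d_4 = (451 - 19^2)/18 = 90/18 = 5, a_4 = floor((21 + 19)/5) = 8.
  m_5 = 5*8 - 19 = 21, d_5 = (451 - 21^2)/5 = 10/5 = 2, a_5 = floor((21 + 21)/2) = 21.
  m_6 = 2*21 - 21 = 21, d_6 = (451 - 21^2)/2 = 10/2 = 5, a_6 = floor((21 + 21)/5) = 8.
  m_7 = 5*8 - 21 = 19, d_7 = (451 - 19^2)/5 = 90/5 = 18, a_7 = floor((21 + 19)/18) = 2.
  m_8 = 18*2 - 19 = 17, d_8 = (451 - 17^2)/18 = 162/18 = 9, a_8 = floor((21 + 17)/9) = 4.
  m_9 = 9*4 - 17 = 19, d_9 = (451 - 19^2)/9 = 90/9 = 10, a_9 = floor((21 + 19)/10) = 4.
  m_10 = 10*4 - 19 = 21, d_10 = (451 - 21^2)/10 = 10/10 = 1, a_10 = floor((21 + 21)/1) = 42.
  m_11 = 1*42 - 21 = 21, d_11 = (451 - 21^2)/1 = 10/1 = 10: (m_11, d_11) = (m_1, d_1) = (21, 10), so from here the quotients repeat a_1, ..., a_10; the period length is 10.
So sqrt(451) = [21; (4, 4, 2, 8, 21, 8, 2, 4, 4, 42)] with period length k = 10.
k is even, so the fundamental solution of x^2 - 451y^2 = 1 is (p_{k-1}, q_{k-1}) = (p_9, q_9); compute convergents through index 9.
Convergents (p_i = a_i*p_{i-1} + p_{i-2}, q_i = a_i*q_{i-1} + q_{i-2} with p_{-2}=0, p_{-1}=1, q_{-2}=1, q_{-1}=0):
  i=0: a_0=21, p_0 = 21*1 + 0 = 21, q_0 = 21*0 + 1 = 1.
  i=1: a_1=4, p_1 = 4*21 + 1 = 85, q_1 = 4*1 + 0 = 4.
  i=2: a_2=4, p_2 = 4*85 + 21 = 361, q_2 = 4*4 + 1 = 17.
  i=3: a_3=2, p_3 = 2*361 + 85 = 807, q_3 = 2*17 + 4 = 38.
  i=4: a_4=8, p_4 = 8*807 + 361 = 6817, q_4 = 8*38 + 17 = 321.
  i=5: a_5=21, p_5 = 21*6817 + 807 = 143964, q_5 = 21*321 + 38 = 6779.
  i=6: a_6=8, p_6 = 8*143964 + 6817 = 1158529, q_6 = 8*6779 + 321 = 54553.
  i=7: a_7=2, p_7 = 2*1158529 + 143964 = 2461022, q_7 = 2*54553 + 6779 = 115885.
  i=8: a_8=4, p_8 = 4*2461022 + 1158529 = 11002617, q_8 = 4*115885 + 54553 = 518093.
  i=9: a_9=4, p_9 = 4*11002617 + 2461022 = 46471490, q_9 = 4*518093 + 115885 = 2188257.
Check: 46471490^2 - 451*2188257^2 = 2159599382820100 - 2159599382820099 = 1, so (x, y) = (46471490, 2188257) solves the equation, and by the theorem it is the least positive solution.

(x, y) = (46471490, 2188257)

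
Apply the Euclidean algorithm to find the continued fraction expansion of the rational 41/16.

Run the Euclidean algorithm on 41 and 16; the successive quotients are the partial quotients a_0, a_1, ... (each step inverts the fractional part left over by the previous one):
  41 = 2*16 + 9, so a_0 = 2.
  16 = 1*9 + 7, so a_1 = 1.
  9 = 1*7 + 2, so a_2 = 1.
  7 = 3*2 + 1, so a_3 = 3.
  2 = 2*1 + 0, so a_4 = 2.
The remainder reaches 0 after 5 divisions, so the expansion has 5 partial quotients, read off in order.

[2; 1, 1, 3, 2]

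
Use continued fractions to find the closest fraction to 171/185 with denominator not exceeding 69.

61/66

Expand x = 171/185 as a continued fraction with the Euclidean algorithm:
  171 = 0*185 + 171, so a_0 = 0.
  185 = 1*171 + 14, so a_1 = 1.
  171 = 12*14 + 3, so a_2 = 12.
  14 = 4*3 + 2, so a_3 = 4.
  3 = 1*2 + 1, so a_4 = 1.
  2 = 2*1 + 0, so a_5 = 2.
so x = [0; 1, 12, 4, 1, 2].
Convergents (p_i = a_i*p_{i-1} + p_{i-2}, q_i = a_i*q_{i-1} + q_{i-2} with p_{-2}=0, p_{-1}=1, q_{-2}=1, q_{-1}=0), until the denominator exceeds 69:
  i=0: a_0=0, p_0 = 0*1 + 0 = 0, q_0 = 0*0 + 1 = 1.
  i=1: a_1=1, p_1 = 1*0 + 1 = 1, q_1 = 1*1 + 0 = 1.
  i=2: a_2=12, p_2 = 12*1 + 0 = 12, q_2 = 12*1 + 1 = 13.
  i=3: a_3=4, p_3 = 4*12 + 1 = 49, q_3 = 4*13 + 1 = 53.
  i=4: a_4=1, p_4 = 1*49 + 12 = 61, q_4 = 1*53 + 13 = 66.
  i=5: a_5=2, p_5 = 2*61 + 49 = 171, q_5 = 2*66 + 53 = 185.
q_5 = 185 > 69, so the last convergent with denominator <= 69 is p_4/q_4 = 61/66.
The closest fraction with denominator <= 69 is either p_4/q_4 or the intermediate fraction (k*p_4 + p_3)/(k*q_4 + q_3) with the largest k >= 1 whose denominator stays <= 69; these approach x as k grows, and every other convergent or intermediate fraction in range is farther away.
Largest k: floor((69 - q_3)/q_4) = floor((69 - 53)/66) = 0.
Since k = 0, no intermediate fraction beyond p_4/q_4 has denominator <= 69, so the convergent 61/66 is the closest (its error is |171*66 - 61*185|/(185*66) = 1/12210).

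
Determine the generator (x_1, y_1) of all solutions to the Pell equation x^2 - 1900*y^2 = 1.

(x, y) = (57799, 1326)

First expand sqrt(1900) as a continued fraction. With x_i = (sqrt(1900) + m_i)/d_i and (m_0, d_0) = (0, 1): a_0 = floor(sqrt(1900)) = 43, since 43^2 = 1849 <= 1900 < 1936 = 44^2.
Iterate m_{i+1} = d_i*a_i - m_i, d_{i+1} = (1900 - m_{i+1}^2)/d_i, a_{i+1} = floor((a_0 + m_{i+1})/d_{i+1}):
  m_1 = 1*43 - 0 = 43, d_1 = (1900 - 43^2)/1 = 51/1 = 51, a_1 = floor((43 + 43)/51) = 1.
  m_2 = 51*1 - 43 = 8, d_2 = (1900 - 8^2)/51 = 1836/51 = 36, a_2 = floor((43 + 8)/36) = 1.
  m_3 = 36*1 - 8 = 28, d_3 = (1900 - 28^2)/36 = 1116/36 = 31, a_3 = floor((43 + 28)/31) = 2.
  m_4 = 31*2 - 28 = 34, d_4 = (1900 - 34^2)/31 = 744/31 = 24, a_4 = floor((43 + 34)/24) = 3.
  m_5 = 24*3 - 34 = 38, d_5 = (1900 - 38^2)/24 = 456/24 = 19, a_5 = floor((43 + 38)/19) = 4.
  m_6 = 19*4 - 38 = 38, d_6 = (1900 - 38^2)/19 = 456/19 = 24, a_6 = floor((43 + 38)/24) = 3.
  m_7 = 24*3 - 38 = 34, d_7 = (1900 - 34^2)/24 = 744/24 = 31, a_7 = floor((43 + 34)/31) = 2.
  m_8 = 31*2 - 34 = 28, d_8 = (1900 - 28^2)/31 = 1116/31 = 36, a_8 = floor((43 + 28)/36) = 1.
  m_9 = 36*1 - 28 = 8, d_9 = (1900 - 8^2)/36 = 1836/36 = 51, a_9 = floor((43 + 8)/51) = 1.
  m_10 = 51*1 - 8 = 43, d_10 = (1900 - 43^2)/51 = 51/51 = 1, a_10 = floor((43 + 43)/1) = 86.
  m_11 = 1*86 - 43 = 43, d_11 = (1900 - 43^2)/1 = 51/1 = 51: (m_11, d_11) = (m_1, d_1) = (43, 51), so from here the quotients repeat a_1, ..., a_10; the period length is 10.
So sqrt(1900) = [43; (1, 1, 2, 3, 4, 3, 2, 1, 1, 86)] with period length k = 10.
k is even, so the fundamental solution of x^2 - 1900y^2 = 1 is (p_{k-1}, q_{k-1}) = (p_9, q_9); compute convergents through index 9.
Convergents (p_i = a_i*p_{i-1} + p_{i-2}, q_i = a_i*q_{i-1} + q_{i-2} with p_{-2}=0, p_{-1}=1, q_{-2}=1, q_{-1}=0):
  i=0: a_0=43, p_0 = 43*1 + 0 = 43, q_0 = 43*0 + 1 = 1.
  i=1: a_1=1, p_1 = 1*43 + 1 = 44, q_1 = 1*1 + 0 = 1.
  i=2: a_2=1, p_2 = 1*44 + 43 = 87, q_2 = 1*1 + 1 = 2.
  i=3: a_3=2, p_3 = 2*87 + 44 = 218, q_3 = 2*2 + 1 = 5.
  i=4: a_4=3, p_4 = 3*218 + 87 = 741, q_4 = 3*5 + 2 = 17.
  i=5: a_5=4, p_5 = 4*741 + 218 = 3182, q_5 = 4*17 + 5 = 73.
  i=6: a_6=3, p_6 = 3*3182 + 741 = 10287, q_6 = 3*73 + 17 = 236.
  i=7: a_7=2, p_7 = 2*10287 + 3182 = 23756, q_7 = 2*236 + 73 = 545.
  i=8: a_8=1, p_8 = 1*23756 + 10287 = 34043, q_8 = 1*545 + 236 = 781.
  i=9: a_9=1, p_9 = 1*34043 + 23756 = 57799, q_9 = 1*781 + 545 = 1326.
Check: 57799^2 - 1900*1326^2 = 3340724401 - 3340724400 = 1, so (x, y) = (57799, 1326) solves the equation, and by the theorem it is the least positive solution.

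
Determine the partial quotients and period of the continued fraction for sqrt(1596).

Write x_i = (sqrt(1596) + m_i)/d_i with (m_0, d_0) = (0, 1). a_0 = floor(sqrt(1596)) = 39, since 39^2 = 1521 <= 1596 < 1600 = 40^2.
Iterate m_{i+1} = d_i*a_i - m_i, d_{i+1} = (1596 - m_{i+1}^2)/d_i, a_{i+1} = floor((a_0 + m_{i+1})/d_{i+1}):
  m_1 = 1*39 - 0 = 39, d_1 = (1596 - 39^2)/1 = 75/1 = 75, a_1 = floor((39 + 39)/75) = 1.
  m_2 = 75*1 - 39 = 36, d_2 = (1596 - 36^2)/75 = 300/75 = 4, a_2 = floor((39 + 36)/4) = 18.
  m_3 = 4*18 - 36 = 36, d_3 = (1596 - 36^2)/4 = 300/4 = 75, a_3 = floor((39 + 36)/75) = 1.
  m_4 = 75*1 - 36 = 39, d_4 = (1596 - 39^2)/75 = 75/75 = 1, a_4 = floor((39 + 39)/1) = 78.
  m_5 = 1*78 - 39 = 39, d_5 = (1596 - 39^2)/1 = 75/1 = 75: (m_5, d_5) = (m_1, d_1) = (39, 75), so from here the quotients repeat a_1, ..., a_4; the period length is 4.
Hence the expansion of sqrt(1596) is a_0 = 39 followed by the repeating block 1, 18, 1, 78 (period 4).

[39; (1, 18, 1, 78)]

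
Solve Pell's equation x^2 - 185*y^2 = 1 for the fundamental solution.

(x, y) = (9249, 680)

First expand sqrt(185) as a continued fraction. With x_i = (sqrt(185) + m_i)/d_i and (m_0, d_0) = (0, 1): a_0 = floor(sqrt(185)) = 13, since 13^2 = 169 <= 185 < 196 = 14^2.
Iterate m_{i+1} = d_i*a_i - m_i, d_{i+1} = (185 - m_{i+1}^2)/d_i, a_{i+1} = floor((a_0 + m_{i+1})/d_{i+1}):
  m_1 = 1*13 - 0 = 13, d_1 = (185 - 13^2)/1 = 16/1 = 16, a_1 = floor((13 + 13)/16) = 1.
  m_2 = 16*1 - 13 = 3, d_2 = (185 - 3^2)/16 = 176/16 = 11, a_2 = floor((13 + 3)/11) = 1.
  m_3 = 11*1 - 3 = 8, d_3 = (185 - 8^2)/11 = 121/11 = 11, a_3 = floor((13 + 8)/11) = 1.
  m_4 = 11*1 - 8 = 3, d_4 = (185 - 3^2)/11 = 176/11 = 16, a_4 = floor((13 + 3)/16) = 1.
  m_5 = 16*1 - 3 = 13, d_5 = (185 - 13^2)/16 = 16/16 = 1, a_5 = floor((13 + 13)/1) = 26.
  m_6 = 1*26 - 13 = 13, d_6 = (185 - 13^2)/1 = 16/1 = 16: (m_6, d_6) = (m_1, d_1) = (13, 16), so from here the quotients repeat a_1, ..., a_5; the period length is 5.
So sqrt(185) = [13; (1, 1, 1, 1, 26)] with period length k = 5.
k is odd, so (p_{k-1}, q_{k-1}) only solves x^2 - 185y^2 = -1 and the fundamental solution of x^2 - 185y^2 = 1 is (p_{2k-1}, q_{2k-1}) = (p_9, q_9); compute convergents through index 9, running through the period twice.
Convergents (p_i = a_i*p_{i-1} + p_{i-2}, q_i = a_i*q_{i-1} + q_{i-2} with p_{-2}=0, p_{-1}=1, q_{-2}=1, q_{-1}=0):
  i=0: a_0=13, p_0 = 13*1 + 0 = 13, q_0 = 13*0 + 1 = 1.
  i=1: a_1=1, p_1 = 1*13 + 1 = 14, q_1 = 1*1 + 0 = 1.
  i=2: a_2=1, p_2 = 1*14 + 13 = 27, q_2 = 1*1 + 1 = 2.
  i=3: a_3=1, p_3 = 1*27 + 14 = 41, q_3 = 1*2 + 1 = 3.
  i=4: a_4=1, p_4 = 1*41 + 27 = 68, q_4 = 1*3 + 2 = 5.
  i=5: a_5=26, p_5 = 26*68 + 41 = 1809, q_5 = 26*5 + 3 = 133.
  i=6: a_6=1, p_6 = 1*1809 + 68 = 1877, q_6 = 1*133 + 5 = 138.
  i=7: a_7=1, p_7 = 1*1877 + 1809 = 3686, q_7 = 1*138 + 133 = 271.
  i=8: a_8=1, p_8 = 1*3686 + 1877 = 5563, q_8 = 1*271 + 138 = 409.
  i=9: a_9=1, p_9 = 1*5563 + 3686 = 9249, q_9 = 1*409 + 271 = 680.
Indeed p_4^2 - 185*q_4^2 = 4624 - 4625 = -1, not +1.
Check: 9249^2 - 185*680^2 = 85544001 - 85544000 = 1, so (x, y) = (9249, 680) solves the equation, and by the theorem it is the least positive solution.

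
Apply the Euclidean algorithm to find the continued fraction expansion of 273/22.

Run the Euclidean algorithm on 273 and 22; the successive quotients are the partial quotients a_0, a_1, ... (each step inverts the fractional part left over by the previous one):
  273 = 12*22 + 9, so a_0 = 12.
  22 = 2*9 + 4, so a_1 = 2.
  9 = 2*4 + 1, so a_2 = 2.
  4 = 4*1 + 0, so a_3 = 4.
The remainder reaches 0 after 4 divisions, so the expansion has 4 partial quotients, read off in order.

[12; 2, 2, 4]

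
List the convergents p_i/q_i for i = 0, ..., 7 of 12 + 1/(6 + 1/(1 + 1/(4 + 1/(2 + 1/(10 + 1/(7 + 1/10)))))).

12/1, 73/6, 85/7, 413/34, 911/75, 9523/784, 67572/5563, 685243/56414

Using the convergent recurrence p_i = a_i*p_{i-1} + p_{i-2}, q_i = a_i*q_{i-1} + q_{i-2} with p_{-2}=0, p_{-1}=1, q_{-2}=1, q_{-1}=0:
  i=0: a_0=12, p_0 = 12*1 + 0 = 12, q_0 = 12*0 + 1 = 1.
  i=1: a_1=6, p_1 = 6*12 + 1 = 73, q_1 = 6*1 + 0 = 6.
  i=2: a_2=1, p_2 = 1*73 + 12 = 85, q_2 = 1*6 + 1 = 7.
  i=3: a_3=4, p_3 = 4*85 + 73 = 413, q_3 = 4*7 + 6 = 34.
  i=4: a_4=2, p_4 = 2*413 + 85 = 911, q_4 = 2*34 + 7 = 75.
  i=5: a_5=10, p_5 = 10*911 + 413 = 9523, q_5 = 10*75 + 34 = 784.
  i=6: a_6=7, p_6 = 7*9523 + 911 = 67572, q_6 = 7*784 + 75 = 5563.
  i=7: a_7=10, p_7 = 10*67572 + 9523 = 685243, q_7 = 10*5563 + 784 = 56414.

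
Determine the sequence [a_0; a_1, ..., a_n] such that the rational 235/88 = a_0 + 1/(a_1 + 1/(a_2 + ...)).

Run the Euclidean algorithm on 235 and 88; the successive quotients are the partial quotients a_0, a_1, ... (each step inverts the fractional part left over by the previous one):
  235 = 2*88 + 59, so a_0 = 2.
  88 = 1*59 + 29, so a_1 = 1.
  59 = 2*29 + 1, so a_2 = 2.
  29 = 29*1 + 0, so a_3 = 29.
The remainder reaches 0 after 4 divisions, so the expansion has 4 partial quotients, read off in order.

[2; 1, 2, 29]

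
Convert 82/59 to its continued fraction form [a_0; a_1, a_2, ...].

Run the Euclidean algorithm on 82 and 59; the successive quotients are the partial quotients a_0, a_1, ... (each step inverts the fractional part left over by the previous one):
  82 = 1*59 + 23, so a_0 = 1.
  59 = 2*23 + 13, so a_1 = 2.
  23 = 1*13 + 10, so a_2 = 1.
  13 = 1*10 + 3, so a_3 = 1.
  10 = 3*3 + 1, so a_4 = 3.
  3 = 3*1 + 0, so a_5 = 3.
The remainder reaches 0 after 6 divisions, so the expansion has 6 partial quotients, read off in order.

[1; 2, 1, 1, 3, 3]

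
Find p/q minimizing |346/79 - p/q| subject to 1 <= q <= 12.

Expand x = 346/79 as a continued fraction with the Euclidean algorithm:
  346 = 4*79 + 30, so a_0 = 4.
  79 = 2*30 + 19, so a_1 = 2.
  30 = 1*19 + 11, so a_2 = 1.
  19 = 1*11 + 8, so a_3 = 1.
  11 = 1*8 + 3, so a_4 = 1.
  8 = 2*3 + 2, so a_5 = 2.
  3 = 1*2 + 1, so a_6 = 1.
  2 = 2*1 + 0, so a_7 = 2.
so x = [4; 2, 1, 1, 1, 2, 1, 2].
Convergents (p_i = a_i*p_{i-1} + p_{i-2}, q_i = a_i*q_{i-1} + q_{i-2} with p_{-2}=0, p_{-1}=1, q_{-2}=1, q_{-1}=0), until the denominator exceeds 12:
  i=0: a_0=4, p_0 = 4*1 + 0 = 4, q_0 = 4*0 + 1 = 1.
  i=1: a_1=2, p_1 = 2*4 + 1 = 9, q_1 = 2*1 + 0 = 2.
  i=2: a_2=1, p_2 = 1*9 + 4 = 13, q_2 = 1*2 + 1 = 3.
  i=3: a_3=1, p_3 = 1*13 + 9 = 22, q_3 = 1*3 + 2 = 5.
  i=4: a_4=1, p_4 = 1*22 + 13 = 35, q_4 = 1*5 + 3 = 8.
  i=5: a_5=2, p_5 = 2*35 + 22 = 92, q_5 = 2*8 + 5 = 21.
q_5 = 21 > 12, so the last convergent with denominator <= 12 is p_4/q_4 = 35/8.
The closest fraction with denominator <= 12 is either p_4/q_4 or the intermediate fraction (k*p_4 + p_3)/(k*q_4 + q_3) with the largest k >= 1 whose denominator stays <= 12; these approach x as k grows, and every other convergent or intermediate fraction in range is farther away.
Largest k: floor((12 - q_3)/q_4) = floor((12 - 5)/8) = 0.
Since k = 0, no intermediate fraction beyond p_4/q_4 has denominator <= 12, so the convergent 35/8 is the closest (its error is |346*8 - 35*79|/(79*8) = 3/632).

35/8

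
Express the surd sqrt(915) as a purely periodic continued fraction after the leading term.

[30; (4, 60)]

Write x_i = (sqrt(915) + m_i)/d_i with (m_0, d_0) = (0, 1). a_0 = floor(sqrt(915)) = 30, since 30^2 = 900 <= 915 < 961 = 31^2.
Iterate m_{i+1} = d_i*a_i - m_i, d_{i+1} = (915 - m_{i+1}^2)/d_i, a_{i+1} = floor((a_0 + m_{i+1})/d_{i+1}):
  m_1 = 1*30 - 0 = 30, d_1 = (915 - 30^2)/1 = 15/1 = 15, a_1 = floor((30 + 30)/15) = 4.
  m_2 = 15*4 - 30 = 30, d_2 = (915 - 30^2)/15 = 15/15 = 1, a_2 = floor((30 + 30)/1) = 60.
  m_3 = 1*60 - 30 = 30, d_3 = (915 - 30^2)/1 = 15/1 = 15: (m_3, d_3) = (m_1, d_1) = (30, 15), so from here the quotients repeat a_1, a_2; the period length is 2.
Hence the expansion of sqrt(915) is a_0 = 30 followed by the repeating block 4, 60 (period 2).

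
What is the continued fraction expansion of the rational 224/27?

[8; 3, 2, 1, 2]

Run the Euclidean algorithm on 224 and 27; the successive quotients are the partial quotients a_0, a_1, ... (each step inverts the fractional part left over by the previous one):
  224 = 8*27 + 8, so a_0 = 8.
  27 = 3*8 + 3, so a_1 = 3.
  8 = 2*3 + 2, so a_2 = 2.
  3 = 1*2 + 1, so a_3 = 1.
  2 = 2*1 + 0, so a_4 = 2.
The remainder reaches 0 after 5 divisions, so the expansion has 5 partial quotients, read off in order.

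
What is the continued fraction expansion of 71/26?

Run the Euclidean algorithm on 71 and 26; the successive quotients are the partial quotients a_0, a_1, ... (each step inverts the fractional part left over by the previous one):
  71 = 2*26 + 19, so a_0 = 2.
  26 = 1*19 + 7, so a_1 = 1.
  19 = 2*7 + 5, so a_2 = 2.
  7 = 1*5 + 2, so a_3 = 1.
  5 = 2*2 + 1, so a_4 = 2.
  2 = 2*1 + 0, so a_5 = 2.
The remainder reaches 0 after 6 divisions, so the expansion has 6 partial quotients, read off in order.

[2; 1, 2, 1, 2, 2]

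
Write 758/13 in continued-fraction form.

[58; 3, 4]

Run the Euclidean algorithm on 758 and 13; the successive quotients are the partial quotients a_0, a_1, ... (each step inverts the fractional part left over by the previous one):
  758 = 58*13 + 4, so a_0 = 58.
  13 = 3*4 + 1, so a_1 = 3.
  4 = 4*1 + 0, so a_2 = 4.
The remainder reaches 0 after 3 divisions, so the expansion has 3 partial quotients, read off in order.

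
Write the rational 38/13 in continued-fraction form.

Run the Euclidean algorithm on 38 and 13; the successive quotients are the partial quotients a_0, a_1, ... (each step inverts the fractional part left over by the previous one):
  38 = 2*13 + 12, so a_0 = 2.
  13 = 1*12 + 1, so a_1 = 1.
  12 = 12*1 + 0, so a_2 = 12.
The remainder reaches 0 after 3 divisions, so the expansion has 3 partial quotients, read off in order.

[2; 1, 12]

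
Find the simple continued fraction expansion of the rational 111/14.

Run the Euclidean algorithm on 111 and 14; the successive quotients are the partial quotients a_0, a_1, ... (each step inverts the fractional part left over by the previous one):
  111 = 7*14 + 13, so a_0 = 7.
  14 = 1*13 + 1, so a_1 = 1.
  13 = 13*1 + 0, so a_2 = 13.
The remainder reaches 0 after 3 divisions, so the expansion has 3 partial quotients, read off in order.

[7; 1, 13]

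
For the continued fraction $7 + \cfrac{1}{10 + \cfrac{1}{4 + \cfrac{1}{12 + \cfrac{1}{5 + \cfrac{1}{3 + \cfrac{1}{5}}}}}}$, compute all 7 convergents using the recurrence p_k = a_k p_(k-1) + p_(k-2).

Using the convergent recurrence p_i = a_i*p_{i-1} + p_{i-2}, q_i = a_i*q_{i-1} + q_{i-2} with p_{-2}=0, p_{-1}=1, q_{-2}=1, q_{-1}=0:
  i=0: a_0=7, p_0 = 7*1 + 0 = 7, q_0 = 7*0 + 1 = 1.
  i=1: a_1=10, p_1 = 10*7 + 1 = 71, q_1 = 10*1 + 0 = 10.
  i=2: a_2=4, p_2 = 4*71 + 7 = 291, q_2 = 4*10 + 1 = 41.
  i=3: a_3=12, p_3 = 12*291 + 71 = 3563, q_3 = 12*41 + 10 = 502.
  i=4: a_4=5, p_4 = 5*3563 + 291 = 18106, q_4 = 5*502 + 41 = 2551.
  i=5: a_5=3, p_5 = 3*18106 + 3563 = 57881, q_5 = 3*2551 + 502 = 8155.
  i=6: a_6=5, p_6 = 5*57881 + 18106 = 307511, q_6 = 5*8155 + 2551 = 43326.

7/1, 71/10, 291/41, 3563/502, 18106/2551, 57881/8155, 307511/43326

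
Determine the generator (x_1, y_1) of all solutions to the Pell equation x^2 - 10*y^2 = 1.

First expand sqrt(10) as a continued fraction. With x_i = (sqrt(10) + m_i)/d_i and (m_0, d_0) = (0, 1): a_0 = floor(sqrt(10)) = 3, since 3^2 = 9 <= 10 < 16 = 4^2.
Iterate m_{i+1} = d_i*a_i - m_i, d_{i+1} = (10 - m_{i+1}^2)/d_i, a_{i+1} = floor((a_0 + m_{i+1})/d_{i+1}):
  m_1 = 1*3 - 0 = 3, d_1 = (10 - 3^2)/1 = 1/1 = 1, a_1 = floor((3 + 3)/1) = 6.
  m_2 = 1*6 - 3 = 3, d_2 = (10 - 3^2)/1 = 1/1 = 1: (m_2, d_2) = (m_1, d_1) = (3, 1), so from here the quotient a_1 repeats; the period length is 1.
So sqrt(10) = [3; (6)] with period length k = 1.
k is odd, so (p_{k-1}, q_{k-1}) only solves x^2 - 10y^2 = -1 and the fundamental solution of x^2 - 10y^2 = 1 is (p_{2k-1}, q_{2k-1}) = (p_1, q_1); compute convergents through index 1, running through the period twice.
Convergents (p_i = a_i*p_{i-1} + p_{i-2}, q_i = a_i*q_{i-1} + q_{i-2} with p_{-2}=0, p_{-1}=1, q_{-2}=1, q_{-1}=0):
  i=0: a_0=3, p_0 = 3*1 + 0 = 3, q_0 = 3*0 + 1 = 1.
  i=1: a_1=6, p_1 = 6*3 + 1 = 19, q_1 = 6*1 + 0 = 6.
Indeed p_0^2 - 10*q_0^2 = 9 - 10 = -1, not +1.
Check: 19^2 - 10*6^2 = 361 - 360 = 1, so (x, y) = (19, 6) solves the equation, and by the theorem it is the least positive solution.

(x, y) = (19, 6)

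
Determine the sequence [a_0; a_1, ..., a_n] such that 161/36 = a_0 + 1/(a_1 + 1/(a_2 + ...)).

[4; 2, 8, 2]

Run the Euclidean algorithm on 161 and 36; the successive quotients are the partial quotients a_0, a_1, ... (each step inverts the fractional part left over by the previous one):
  161 = 4*36 + 17, so a_0 = 4.
  36 = 2*17 + 2, so a_1 = 2.
  17 = 8*2 + 1, so a_2 = 8.
  2 = 2*1 + 0, so a_3 = 2.
The remainder reaches 0 after 4 divisions, so the expansion has 4 partial quotients, read off in order.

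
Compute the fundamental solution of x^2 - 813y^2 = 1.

(x, y) = (2167, 76)

First expand sqrt(813) as a continued fraction. With x_i = (sqrt(813) + m_i)/d_i and (m_0, d_0) = (0, 1): a_0 = floor(sqrt(813)) = 28, since 28^2 = 784 <= 813 < 841 = 29^2.
Iterate m_{i+1} = d_i*a_i - m_i, d_{i+1} = (813 - m_{i+1}^2)/d_i, a_{i+1} = floor((a_0 + m_{i+1})/d_{i+1}):
  m_1 = 1*28 - 0 = 28, d_1 = (813 - 28^2)/1 = 29/1 = 29, a_1 = floor((28 + 28)/29) = 1.
  m_2 = 29*1 - 28 = 1, d_2 = (813 - 1^2)/29 = 812/29 = 28, a_2 = floor((28 + 1)/28) = 1.
  m_3 = 28*1 - 1 = 27, d_3 = (813 - 27^2)/28 = 84/28 = 3, a_3 = floor((28 + 27)/3) = 18.
  m_4 = 3*18 - 27 = 27, d_4 = (813 - 27^2)/3 = 84/3 = 28, a_4 = floor((28 + 27)/28) = 1.
  m_5 = 28*1 - 27 = 1, d_5 = (813 - 1^2)/28 = 812/28 = 29, a_5 = floor((28 + 1)/29) = 1.
  m_6 = 29*1 - 1 = 28, d_6 = (813 - 28^2)/29 = 29/29 = 1, a_6 = floor((28 + 28)/1) = 56.
  m_7 = 1*56 - 28 = 28, d_7 = (813 - 28^2)/1 = 29/1 = 29: (m_7, d_7) = (m_1, d_1) = (28, 29), so from here the quotients repeat a_1, ..., a_6; the period length is 6.
So sqrt(813) = [28; (1, 1, 18, 1, 1, 56)] with period length k = 6.
k is even, so the fundamental solution of x^2 - 813y^2 = 1 is (p_{k-1}, q_{k-1}) = (p_5, q_5); compute convergents through index 5.
Convergents (p_i = a_i*p_{i-1} + p_{i-2}, q_i = a_i*q_{i-1} + q_{i-2} with p_{-2}=0, p_{-1}=1, q_{-2}=1, q_{-1}=0):
  i=0: a_0=28, p_0 = 28*1 + 0 = 28, q_0 = 28*0 + 1 = 1.
  i=1: a_1=1, p_1 = 1*28 + 1 = 29, q_1 = 1*1 + 0 = 1.
  i=2: a_2=1, p_2 = 1*29 + 28 = 57, q_2 = 1*1 + 1 = 2.
  i=3: a_3=18, p_3 = 18*57 + 29 = 1055, q_3 = 18*2 + 1 = 37.
  i=4: a_4=1, p_4 = 1*1055 + 57 = 1112, q_4 = 1*37 + 2 = 39.
  i=5: a_5=1, p_5 = 1*1112 + 1055 = 2167, q_5 = 1*39 + 37 = 76.
Check: 2167^2 - 813*76^2 = 4695889 - 4695888 = 1, so (x, y) = (2167, 76) solves the equation, and by the theorem it is the least positive solution.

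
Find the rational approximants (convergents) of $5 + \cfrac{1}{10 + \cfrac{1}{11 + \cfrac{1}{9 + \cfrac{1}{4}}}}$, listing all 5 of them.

5/1, 51/10, 566/111, 5145/1009, 21146/4147

Using the convergent recurrence p_i = a_i*p_{i-1} + p_{i-2}, q_i = a_i*q_{i-1} + q_{i-2} with p_{-2}=0, p_{-1}=1, q_{-2}=1, q_{-1}=0:
  i=0: a_0=5, p_0 = 5*1 + 0 = 5, q_0 = 5*0 + 1 = 1.
  i=1: a_1=10, p_1 = 10*5 + 1 = 51, q_1 = 10*1 + 0 = 10.
  i=2: a_2=11, p_2 = 11*51 + 5 = 566, q_2 = 11*10 + 1 = 111.
  i=3: a_3=9, p_3 = 9*566 + 51 = 5145, q_3 = 9*111 + 10 = 1009.
  i=4: a_4=4, p_4 = 4*5145 + 566 = 21146, q_4 = 4*1009 + 111 = 4147.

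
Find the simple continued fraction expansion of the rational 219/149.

Run the Euclidean algorithm on 219 and 149; the successive quotients are the partial quotients a_0, a_1, ... (each step inverts the fractional part left over by the previous one):
  219 = 1*149 + 70, so a_0 = 1.
  149 = 2*70 + 9, so a_1 = 2.
  70 = 7*9 + 7, so a_2 = 7.
  9 = 1*7 + 2, so a_3 = 1.
  7 = 3*2 + 1, so a_4 = 3.
  2 = 2*1 + 0, so a_5 = 2.
The remainder reaches 0 after 6 divisions, so the expansion has 6 partial quotients, read off in order.

[1; 2, 7, 1, 3, 2]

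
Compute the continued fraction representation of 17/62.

Run the Euclidean algorithm on 17 and 62; the successive quotients are the partial quotients a_0, a_1, ... (each step inverts the fractional part left over by the previous one):
  17 = 0*62 + 17, so a_0 = 0.
  62 = 3*17 + 11, so a_1 = 3.
  17 = 1*11 + 6, so a_2 = 1.
  11 = 1*6 + 5, so a_3 = 1.
  6 = 1*5 + 1, so a_4 = 1.
  5 = 5*1 + 0, so a_5 = 5.
The remainder reaches 0 after 6 divisions, so the expansion has 6 partial quotients, read off in order.

[0; 3, 1, 1, 1, 5]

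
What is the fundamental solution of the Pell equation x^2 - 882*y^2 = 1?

First expand sqrt(882) as a continued fraction. With x_i = (sqrt(882) + m_i)/d_i and (m_0, d_0) = (0, 1): a_0 = floor(sqrt(882)) = 29, since 29^2 = 841 <= 882 < 900 = 30^2.
Iterate m_{i+1} = d_i*a_i - m_i, d_{i+1} = (882 - m_{i+1}^2)/d_i, a_{i+1} = floor((a_0 + m_{i+1})/d_{i+1}):
  m_1 = 1*29 - 0 = 29, d_1 = (882 - 29^2)/1 = 41/1 = 41, a_1 = floor((29 + 29)/41) = 1.
  m_2 = 41*1 - 29 = 12, d_2 = (882 - 12^2)/41 = 738/41 = 18, a_2 = floor((29 + 12)/18) = 2.
  m_3 = 18*2 - 12 = 24, d_3 = (882 - 24^2)/18 = 306/18 = 17, a_3 = floor((29 + 24)/17) = 3.
  m_4 = 17*3 - 24 = 27, d_4 = (882 - 27^2)/17 = 153/17 = 9, a_4 = floor((29 + 27)/9) = 6.
  m_5 = 9*6 - 27 = 27, d_5 = (882 - 27^2)/9 = 153/9 = 17, a_5 = floor((29 + 27)/17) = 3.
  m_6 = 17*3 - 27 = 24, d_6 = (882 - 24^2)/17 = 306/17 = 18, a_6 = floor((29 + 24)/18) = 2.
  m_7 = 18*2 - 24 = 12, d_7 = (882 - 12^2)/18 = 738/18 = 41, a_7 = floor((29 + 12)/41) = 1.
  m_8 = 41*1 - 12 = 29, d_8 = (882 - 29^2)/41 = 41/41 = 1, a_8 = floor((29 + 29)/1) = 58.
  m_9 = 1*58 - 29 = 29, d_9 = (882 - 29^2)/1 = 41/1 = 41: (m_9, d_9) = (m_1, d_1) = (29, 41), so from here the quotients repeat a_1, ..., a_8; the period length is 8.
So sqrt(882) = [29; (1, 2, 3, 6, 3, 2, 1, 58)] with period length k = 8.
k is even, so the fundamental solution of x^2 - 882y^2 = 1 is (p_{k-1}, q_{k-1}) = (p_7, q_7); compute convergents through index 7.
Convergents (p_i = a_i*p_{i-1} + p_{i-2}, q_i = a_i*q_{i-1} + q_{i-2} with p_{-2}=0, p_{-1}=1, q_{-2}=1, q_{-1}=0):
  i=0: a_0=29, p_0 = 29*1 + 0 = 29, q_0 = 29*0 + 1 = 1.
  i=1: a_1=1, p_1 = 1*29 + 1 = 30, q_1 = 1*1 + 0 = 1.
  i=2: a_2=2, p_2 = 2*30 + 29 = 89, q_2 = 2*1 + 1 = 3.
  i=3: a_3=3, p_3 = 3*89 + 30 = 297, q_3 = 3*3 + 1 = 10.
  i=4: a_4=6, p_4 = 6*297 + 89 = 1871, q_4 = 6*10 + 3 = 63.
  i=5: a_5=3, p_5 = 3*1871 + 297 = 5910, q_5 = 3*63 + 10 = 199.
  i=6: a_6=2, p_6 = 2*5910 + 1871 = 13691, q_6 = 2*199 + 63 = 461.
  i=7: a_7=1, p_7 = 1*13691 + 5910 = 19601, q_7 = 1*461 + 199 = 660.
Check: 19601^2 - 882*660^2 = 384199201 - 384199200 = 1, so (x, y) = (19601, 660) solves the equation, and by the theorem it is the least positive solution.

(x, y) = (19601, 660)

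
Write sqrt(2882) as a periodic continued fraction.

[53; (1, 2, 5, 1, 52, 1, 5, 2, 1, 106)]

Write x_i = (sqrt(2882) + m_i)/d_i with (m_0, d_0) = (0, 1). a_0 = floor(sqrt(2882)) = 53, since 53^2 = 2809 <= 2882 < 2916 = 54^2.
Iterate m_{i+1} = d_i*a_i - m_i, d_{i+1} = (2882 - m_{i+1}^2)/d_i, a_{i+1} = floor((a_0 + m_{i+1})/d_{i+1}):
  m_1 = 1*53 - 0 = 53, d_1 = (2882 - 53^2)/1 = 73/1 = 73, a_1 = floor((53 + 53)/73) = 1.
  m_2 = 73*1 - 53 = 20, d_2 = (2882 - 20^2)/73 = 2482/73 = 34, a_2 = floor((53 + 20)/34) = 2.
  m_3 = 34*2 - 20 = 48, d_3 = (2882 - 48^2)/34 = 578/34 = 17, a_3 = floor((53 + 48)/17) = 5.
  m_4 = 17*5 - 48 = 37, d_4 = (2882 - 37^2)/17 = 1513/17 = 89, a_4 = floor((53 + 37)/89) = 1.
  m_5 = 89*1 - 37 = 52, d_5 = (2882 - 52^2)/89 = 178/89 = 2, a_5 = floor((53 + 52)/2) = 52.
  m_6 = 2*52 - 52 = 52, d_6 = (2882 - 52^2)/2 = 178/2 = 89, a_6 = floor((53 + 52)/89) = 1.
  m_7 = 89*1 - 52 = 37, d_7 = (2882 - 37^2)/89 = 1513/89 = 17, a_7 = floor((53 + 37)/17) = 5.
  m_8 = 17*5 - 37 = 48, d_8 = (2882 - 48^2)/17 = 578/17 = 34, a_8 = floor((53 + 48)/34) = 2.
  m_9 = 34*2 - 48 = 20, d_9 = (2882 - 20^2)/34 = 2482/34 = 73, a_9 = floor((53 + 20)/73) = 1.
  m_10 = 73*1 - 20 = 53, d_10 = (2882 - 53^2)/73 = 73/73 = 1, a_10 = floor((53 + 53)/1) = 106.
  m_11 = 1*106 - 53 = 53, d_11 = (2882 - 53^2)/1 = 73/1 = 73: (m_11, d_11) = (m_1, d_1) = (53, 73), so from here the quotients repeat a_1, ..., a_10; the period length is 10.
Hence the expansion of sqrt(2882) is a_0 = 53 followed by the repeating block 1, 2, 5, 1, 52, 1, 5, 2, 1, 106 (period 10).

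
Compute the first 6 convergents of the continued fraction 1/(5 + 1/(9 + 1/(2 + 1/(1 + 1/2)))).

Using the convergent recurrence p_i = a_i*p_{i-1} + p_{i-2}, q_i = a_i*q_{i-1} + q_{i-2} with p_{-2}=0, p_{-1}=1, q_{-2}=1, q_{-1}=0:
  i=0: a_0=0, p_0 = 0*1 + 0 = 0, q_0 = 0*0 + 1 = 1.
  i=1: a_1=5, p_1 = 5*0 + 1 = 1, q_1 = 5*1 + 0 = 5.
  i=2: a_2=9, p_2 = 9*1 + 0 = 9, q_2 = 9*5 + 1 = 46.
  i=3: a_3=2, p_3 = 2*9 + 1 = 19, q_3 = 2*46 + 5 = 97.
  i=4: a_4=1, p_4 = 1*19 + 9 = 28, q_4 = 1*97 + 46 = 143.
  i=5: a_5=2, p_5 = 2*28 + 19 = 75, q_5 = 2*143 + 97 = 383.

0/1, 1/5, 9/46, 19/97, 28/143, 75/383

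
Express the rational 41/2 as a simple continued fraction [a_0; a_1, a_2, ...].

[20; 2]

Run the Euclidean algorithm on 41 and 2; the successive quotients are the partial quotients a_0, a_1, ... (each step inverts the fractional part left over by the previous one):
  41 = 20*2 + 1, so a_0 = 20.
  2 = 2*1 + 0, so a_1 = 2.
The remainder reaches 0 after 2 divisions, so the expansion has 2 partial quotients, read off in order.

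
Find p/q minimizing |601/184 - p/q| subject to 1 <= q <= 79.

Expand x = 601/184 as a continued fraction with the Euclidean algorithm:
  601 = 3*184 + 49, so a_0 = 3.
  184 = 3*49 + 37, so a_1 = 3.
  49 = 1*37 + 12, so a_2 = 1.
  37 = 3*12 + 1, so a_3 = 3.
  12 = 12*1 + 0, so a_4 = 12.
so x = [3; 3, 1, 3, 12].
Convergents (p_i = a_i*p_{i-1} + p_{i-2}, q_i = a_i*q_{i-1} + q_{i-2} with p_{-2}=0, p_{-1}=1, q_{-2}=1, q_{-1}=0), until the denominator exceeds 79:
  i=0: a_0=3, p_0 = 3*1 + 0 = 3, q_0 = 3*0 + 1 = 1.
  i=1: a_1=3, p_1 = 3*3 + 1 = 10, q_1 = 3*1 + 0 = 3.
  i=2: a_2=1, p_2 = 1*10 + 3 = 13, q_2 = 1*3 + 1 = 4.
  i=3: a_3=3, p_3 = 3*13 + 10 = 49, q_3 = 3*4 + 3 = 15.
  i=4: a_4=12, p_4 = 12*49 + 13 = 601, q_4 = 12*15 + 4 = 184.
q_4 = 184 > 79, so the last convergent with denominator <= 79 is p_3/q_3 = 49/15.
The closest fraction with denominator <= 79 is either p_3/q_3 or the intermediate fraction (k*p_3 + p_2)/(k*q_3 + q_2) with the largest k >= 1 whose denominator stays <= 79; these approach x as k grows, and every other convergent or intermediate fraction in range is farther away.
Largest k: floor((79 - q_2)/q_3) = floor((79 - 4)/15) = 5.
That gives (5*49 + 13)/(5*15 + 4) = 258/79.
Compare the errors: |x - 49/15| = |601*15 - 49*184|/(184*15) = 1/2760, and |x - 258/79| = |601*79 - 258*184|/(184*79) = 7/14536.
Cross-multiplying, 1*14536 = 14536 < 19320 = 7*2760, so 1/2760 is smaller: the convergent 49/15 is closer to x than 258/79.

49/15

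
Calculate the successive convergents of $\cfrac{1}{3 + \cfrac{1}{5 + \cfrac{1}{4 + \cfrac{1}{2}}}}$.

Using the convergent recurrence p_i = a_i*p_{i-1} + p_{i-2}, q_i = a_i*q_{i-1} + q_{i-2} with p_{-2}=0, p_{-1}=1, q_{-2}=1, q_{-1}=0:
  i=0: a_0=0, p_0 = 0*1 + 0 = 0, q_0 = 0*0 + 1 = 1.
  i=1: a_1=3, p_1 = 3*0 + 1 = 1, q_1 = 3*1 + 0 = 3.
  i=2: a_2=5, p_2 = 5*1 + 0 = 5, q_2 = 5*3 + 1 = 16.
  i=3: a_3=4, p_3 = 4*5 + 1 = 21, q_3 = 4*16 + 3 = 67.
  i=4: a_4=2, p_4 = 2*21 + 5 = 47, q_4 = 2*67 + 16 = 150.

0/1, 1/3, 5/16, 21/67, 47/150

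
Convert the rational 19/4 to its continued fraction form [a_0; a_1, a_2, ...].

Run the Euclidean algorithm on 19 and 4; the successive quotients are the partial quotients a_0, a_1, ... (each step inverts the fractional part left over by the previous one):
  19 = 4*4 + 3, so a_0 = 4.
  4 = 1*3 + 1, so a_1 = 1.
  3 = 3*1 + 0, so a_2 = 3.
The remainder reaches 0 after 3 divisions, so the expansion has 3 partial quotients, read off in order.

[4; 1, 3]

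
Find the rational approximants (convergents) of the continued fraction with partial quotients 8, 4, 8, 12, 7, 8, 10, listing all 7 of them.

8/1, 33/4, 272/33, 3297/400, 23351/2833, 190105/23064, 1924401/233473

Using the convergent recurrence p_i = a_i*p_{i-1} + p_{i-2}, q_i = a_i*q_{i-1} + q_{i-2} with p_{-2}=0, p_{-1}=1, q_{-2}=1, q_{-1}=0:
  i=0: a_0=8, p_0 = 8*1 + 0 = 8, q_0 = 8*0 + 1 = 1.
  i=1: a_1=4, p_1 = 4*8 + 1 = 33, q_1 = 4*1 + 0 = 4.
  i=2: a_2=8, p_2 = 8*33 + 8 = 272, q_2 = 8*4 + 1 = 33.
  i=3: a_3=12, p_3 = 12*272 + 33 = 3297, q_3 = 12*33 + 4 = 400.
  i=4: a_4=7, p_4 = 7*3297 + 272 = 23351, q_4 = 7*400 + 33 = 2833.
  i=5: a_5=8, p_5 = 8*23351 + 3297 = 190105, q_5 = 8*2833 + 400 = 23064.
  i=6: a_6=10, p_6 = 10*190105 + 23351 = 1924401, q_6 = 10*23064 + 2833 = 233473.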